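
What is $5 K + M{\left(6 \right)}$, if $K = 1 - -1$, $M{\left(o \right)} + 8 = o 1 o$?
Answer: $38$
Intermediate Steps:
$M{\left(o \right)} = -8 + o^{2}$ ($M{\left(o \right)} = -8 + o 1 o = -8 + o o = -8 + o^{2}$)
$K = 2$ ($K = 1 + 1 = 2$)
$5 K + M{\left(6 \right)} = 5 \cdot 2 - \left(8 - 6^{2}\right) = 10 + \left(-8 + 36\right) = 10 + 28 = 38$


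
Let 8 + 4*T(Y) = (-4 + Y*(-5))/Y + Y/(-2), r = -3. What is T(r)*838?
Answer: -25559/12 ≈ -2129.9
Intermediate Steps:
T(Y) = -2 - Y/8 + (-4 - 5*Y)/(4*Y) (T(Y) = -2 + ((-4 + Y*(-5))/Y + Y/(-2))/4 = -2 + ((-4 - 5*Y)/Y + Y*(-½))/4 = -2 + ((-4 - 5*Y)/Y - Y/2)/4 = -2 + (-Y/2 + (-4 - 5*Y)/Y)/4 = -2 + (-Y/8 + (-4 - 5*Y)/(4*Y)) = -2 - Y/8 + (-4 - 5*Y)/(4*Y))
T(r)*838 = ((⅛)*(-8 - 1*(-3)*(26 - 3))/(-3))*838 = ((⅛)*(-⅓)*(-8 - 1*(-3)*23))*838 = ((⅛)*(-⅓)*(-8 + 69))*838 = ((⅛)*(-⅓)*61)*838 = -61/24*838 = -25559/12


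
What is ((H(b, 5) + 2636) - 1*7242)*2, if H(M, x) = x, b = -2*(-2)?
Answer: -9202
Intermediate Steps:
b = 4
((H(b, 5) + 2636) - 1*7242)*2 = ((5 + 2636) - 1*7242)*2 = (2641 - 7242)*2 = -4601*2 = -9202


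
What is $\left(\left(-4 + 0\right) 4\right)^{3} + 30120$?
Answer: $26024$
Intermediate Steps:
$\left(\left(-4 + 0\right) 4\right)^{3} + 30120 = \left(\left(-4\right) 4\right)^{3} + 30120 = \left(-16\right)^{3} + 30120 = -4096 + 30120 = 26024$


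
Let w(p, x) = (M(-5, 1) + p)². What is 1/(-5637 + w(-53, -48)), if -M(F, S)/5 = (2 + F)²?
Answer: 1/3967 ≈ 0.00025208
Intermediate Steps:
M(F, S) = -5*(2 + F)²
w(p, x) = (-45 + p)² (w(p, x) = (-5*(2 - 5)² + p)² = (-5*(-3)² + p)² = (-5*9 + p)² = (-45 + p)²)
1/(-5637 + w(-53, -48)) = 1/(-5637 + (-45 - 53)²) = 1/(-5637 + (-98)²) = 1/(-5637 + 9604) = 1/3967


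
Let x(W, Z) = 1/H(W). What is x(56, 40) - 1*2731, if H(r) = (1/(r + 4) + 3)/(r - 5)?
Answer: -491251/181 ≈ -2714.1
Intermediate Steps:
H(r) = (3 + 1/(4 + r))/(-5 + r) (H(r) = (1/(4 + r) + 3)/(-5 + r) = (3 + 1/(4 + r))/(-5 + r))
x(W, Z) = (-20 + W² - W)/(13 + 3*W) (x(W, Z) = 1/((13 + 3*W)/(-20 + W² - W)) = (-20 + W² - W)/(13 + 3*W))
x(56, 40) - 1*2731 = (-20 + 56² - 1*56)/(13 + 3*56) - 1*2731 = (-20 + 3136 - 56)/(13 + 168) - 2731 = 3060/181 - 2731 = -491251/181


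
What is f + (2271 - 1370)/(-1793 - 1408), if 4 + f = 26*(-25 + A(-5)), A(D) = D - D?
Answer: -2094355/3201 ≈ -654.28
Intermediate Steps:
A(D) = 0
f = -654 (f = -4 + 26*(-25 + 0) = -4 + 26*(-25) = -4 - 650 = -654)
f + (2271 - 1370)/(-1793 - 1408) = -654 + (2271 - 1370)/(-1793 - 1408) = -654 + 901/(-3201) = -654 + 901*(-1/3201) = -654 - 901/3201 = -2094355/3201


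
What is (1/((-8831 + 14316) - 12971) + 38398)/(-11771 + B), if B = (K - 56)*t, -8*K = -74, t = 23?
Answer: -574894854/192334055 ≈ -2.9890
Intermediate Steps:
K = 37/4 (K = -⅛*(-74) = 37/4 ≈ 9.2500)
B = -4301/4 (B = (37/4 - 56)*23 = -187/4*23 = -4301/4 ≈ -1075.3)
(1/((-8831 + 14316) - 12971) + 38398)/(-11771 + B) = (1/((-8831 + 14316) - 12971) + 38398)/(-11771 - 4301/4) = (1/(5485 - 12971) + 38398)/(-51385/4) = (1/(-7486) + 38398)*(-4/51385) = (-1/7486 + 38398)*(-4/51385) = (287447427/7486)*(-4/51385) = -574894854/192334055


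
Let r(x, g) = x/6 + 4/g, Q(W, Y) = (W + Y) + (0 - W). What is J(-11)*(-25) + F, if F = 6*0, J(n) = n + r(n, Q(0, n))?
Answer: 21775/66 ≈ 329.92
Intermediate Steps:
Q(W, Y) = Y (Q(W, Y) = (W + Y) - W = Y)
r(x, g) = 4/g + x/6 (r(x, g) = x*(1/6) + 4/g = x/6 + 4/g = 4/g + x/6)
J(n) = 4/n + 7*n/6 (J(n) = n + (4/n + n/6) = 4/n + 7*n/6)
F = 0
J(-11)*(-25) + F = (4/(-11) + (7/6)*(-11))*(-25) + 0 = (4*(-1/11) - 77/6)*(-25) + 0 = (-4/11 - 77/6)*(-25) + 0 = -871/66*(-25) + 0 = 21775/66 + 0 = 21775/66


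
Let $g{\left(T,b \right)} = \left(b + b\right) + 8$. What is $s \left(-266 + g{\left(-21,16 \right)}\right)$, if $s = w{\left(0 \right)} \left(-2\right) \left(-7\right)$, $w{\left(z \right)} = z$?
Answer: $0$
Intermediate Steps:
$g{\left(T,b \right)} = 8 + 2 b$ ($g{\left(T,b \right)} = 2 b + 8 = 8 + 2 b$)
$s = 0$ ($s = 0 \left(-2\right) \left(-7\right) = 0 \left(-7\right) = 0$)
$s \left(-266 + g{\left(-21,16 \right)}\right) = 0 \left(-266 + \left(8 + 2 \cdot 16\right)\right) = 0 \left(-266 + \left(8 + 32\right)\right) = 0 \left(-266 + 40\right) = 0 \left(-226\right) = 0$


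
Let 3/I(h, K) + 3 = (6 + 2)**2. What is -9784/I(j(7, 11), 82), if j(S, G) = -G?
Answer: -596824/3 ≈ -1.9894e+5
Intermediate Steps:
I(h, K) = 3/61 (I(h, K) = 3/(-3 + (6 + 2)**2) = 3/(-3 + 8**2) = 3/(-3 + 64) = 3/61)
-9784/I(j(7, 11), 82) = -9784/3/61 = -9784*61/3 = -596824/3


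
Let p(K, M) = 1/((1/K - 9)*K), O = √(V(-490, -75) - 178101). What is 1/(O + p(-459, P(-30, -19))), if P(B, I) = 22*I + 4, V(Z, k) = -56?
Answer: 4132/3041749999569 - 17073424*I*√178157/3041749999569 ≈ 1.3584e-9 - 0.0023692*I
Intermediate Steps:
P(B, I) = 4 + 22*I
O = I*√178157 (O = √(-56 - 178101) = √(-178157) = I*√178157 ≈ 422.09*I)
p(K, M) = 1/(K*(-9 + 1/K)) (p(K, M) = 1/((-9 + 1/K)*K) = 1/(K*(-9 + 1/K)))
1/(O + p(-459, P(-30, -19))) = 1/(I*√178157 - 1/(-1 + 9*(-459))) = 1/(I*√178157 - 1/(-1 - 4131)) = 1/(I*√178157 - 1/(-4132)) = 1/(I*√178157 - 1*(-1/4132)) = 1/(I*√178157 + 1/4132) = 1/(1/4132 + I*√178157)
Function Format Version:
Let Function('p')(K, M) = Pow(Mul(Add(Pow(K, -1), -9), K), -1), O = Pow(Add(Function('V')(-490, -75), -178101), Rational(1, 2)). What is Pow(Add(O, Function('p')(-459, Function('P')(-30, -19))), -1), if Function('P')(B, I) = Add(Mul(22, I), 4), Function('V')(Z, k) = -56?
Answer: Add(Rational(4132, 3041749999569), Mul(Rational(-17073424, 3041749999569), I, Pow(178157, Rational(1, 2)))) ≈ Add(1.3584e-9, Mul(-0.0023692, I))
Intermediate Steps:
Function('P')(B, I) = Add(4, Mul(22, I))
O = Mul(I, Pow(178157, Rational(1, 2))) (O = Pow(Add(-56, -178101), Rational(1, 2)) = Pow(-178157, Rational(1, 2)) = Mul(I, Pow(178157, Rational(1, 2))) ≈ Mul(422.09, I))
Function('p')(K, M) = Mul(Pow(K, -1), Pow(Add(-9, Pow(K, -1)), -1)) (Function('p')(K, M) = Pow(Mul(Add(-9, Pow(K, -1)), K), -1) = Pow(Mul(K, Add(-9, Pow(K, -1))), -1) = Mul(Pow(K, -1), Pow(Add(-9, Pow(K, -1)), -1)))
Pow(Add(O, Function('p')(-459, Function('P')(-30, -19))), -1) = Pow(Add(Mul(I, Pow(178157, Rational(1, 2))), Mul(-1, Pow(Add(-1, Mul(9, -459)), -1))), -1) = Pow(Add(Mul(I, Pow(178157, Rational(1, 2))), Mul(-1, Pow(Add(-1, -4131), -1))), -1) = Pow(Add(Mul(I, Pow(178157, Rational(1, 2))), Mul(-1, Pow(-4132, -1))), -1) = Pow(Add(Mul(I, Pow(178157, Rational(1, 2))), Mul(-1, Rational(-1, 4132))), -1) = Pow(Add(Mul(I, Pow(178157, Rational(1, 2))), Rational(1, 4132)), -1) = Pow(Add(Rational(1, 4132), Mul(I, Pow(178157, Rational(1, 2)))), -1)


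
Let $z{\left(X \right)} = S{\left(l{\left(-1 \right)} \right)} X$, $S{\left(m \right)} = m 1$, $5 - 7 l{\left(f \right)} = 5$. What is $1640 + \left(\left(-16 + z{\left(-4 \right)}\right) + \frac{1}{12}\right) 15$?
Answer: $\frac{5605}{4} \approx 1401.3$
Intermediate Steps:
$l{\left(f \right)} = 0$ ($l{\left(f \right)} = \frac{5}{7} - \frac{5}{7} = 0$)
$S{\left(m \right)} = m$
$z{\left(X \right)} = 0$ ($z{\left(X \right)} = 0 X = 0$)
$1640 + \left(\left(-16 + z{\left(-4 \right)}\right) + \frac{1}{12}\right) 15 = 1640 + \left(\left(-16 + 0\right) + \frac{1}{12}\right) 15 = 1640 + \left(-16 + \frac{1}{12}\right) 15 = 1640 - \frac{955}{4} = \frac{5605}{4}$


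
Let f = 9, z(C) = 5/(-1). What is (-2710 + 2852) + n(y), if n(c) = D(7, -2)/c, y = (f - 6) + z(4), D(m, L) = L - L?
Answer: 142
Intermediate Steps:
z(C) = -5 (z(C) = 5*(-1) = -5)
D(m, L) = 0
y = -2 (y = (9 - 6) - 5 = 3 - 5 = -2)
n(c) = 0 (n(c) = 0/c = 0)
(-2710 + 2852) + n(y) = (-2710 + 2852) + 0 = 142 + 0 = 142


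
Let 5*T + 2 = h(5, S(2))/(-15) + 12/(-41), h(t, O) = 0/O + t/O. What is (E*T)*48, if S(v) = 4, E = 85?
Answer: -79492/41 ≈ -1938.8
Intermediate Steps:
h(t, O) = t/O (h(t, O) = 0 + t/O = t/O)
T = -1169/2460 (T = -⅖ + ((5/4)/(-15) + 12/(-41))/5 = -⅖ + ((5*(¼))*(-1/15) + 12*(-1/41))/5 = -⅖ + ((5/4)*(-1/15) - 12/41)/5 = -⅖ + (-1/12 - 12/41)/5 = -⅖ + (⅕)*(-185/492) = -⅖ - 37/492 = -1169/2460 ≈ -0.47520)
(E*T)*48 = (85*(-1169/2460))*48 = -19873/492*48 = -79492/41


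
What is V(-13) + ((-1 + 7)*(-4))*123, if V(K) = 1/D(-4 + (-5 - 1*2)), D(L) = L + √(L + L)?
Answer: -38377/13 - I*√22/143 ≈ -2952.1 - 0.0328*I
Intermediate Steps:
D(L) = L + √2*√L (D(L) = L + √(2*L) = L + √2*√L)
V(K) = 1/(-11 + I*√22) (V(K) = 1/((-4 + (-5 - 1*2)) + √2*√(-4 + (-5 - 1*2))) = 1/((-4 + (-5 - 2)) + √2*√(-4 + (-5 - 2))) = 1/((-4 - 7) + √2*√(-4 - 7)) = 1/(-11 + √2*√(-11)) = 1/(-11 + √2*(I*√11)) = 1/(-11 + I*√22))
V(-13) + ((-1 + 7)*(-4))*123 = (-1/13 - I*√22/143) + ((-1 + 7)*(-4))*123 = (-1/13 - I*√22/143) + (6*(-4))*123 = (-1/13 - I*√22/143) - 24*123 = (-1/13 - I*√22/143) - 2952 = -38377/13 - I*√22/143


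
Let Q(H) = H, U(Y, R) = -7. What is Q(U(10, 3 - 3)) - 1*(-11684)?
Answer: 11677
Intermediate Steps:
Q(U(10, 3 - 3)) - 1*(-11684) = -7 - 1*(-11684) = -7 + 11684 = 11677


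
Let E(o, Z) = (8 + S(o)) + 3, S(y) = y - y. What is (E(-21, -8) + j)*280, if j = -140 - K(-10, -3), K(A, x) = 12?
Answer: -39480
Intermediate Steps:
S(y) = 0
j = -152 (j = -140 - 1*12 = -140 - 12 = -152)
E(o, Z) = 11 (E(o, Z) = (8 + 0) + 3 = 8 + 3 = 11)
(E(-21, -8) + j)*280 = (11 - 152)*280 = -141*280 = -39480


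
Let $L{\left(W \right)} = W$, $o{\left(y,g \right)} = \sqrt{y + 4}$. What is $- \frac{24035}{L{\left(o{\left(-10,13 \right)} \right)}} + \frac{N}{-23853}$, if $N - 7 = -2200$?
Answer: $\frac{731}{7951} + \frac{24035 i \sqrt{6}}{6} \approx 0.091938 + 9812.3 i$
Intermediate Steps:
$N = -2193$ ($N = 7 - 2200 = -2193$)
$o{\left(y,g \right)} = \sqrt{4 + y}$
$- \frac{24035}{L{\left(o{\left(-10,13 \right)} \right)}} + \frac{N}{-23853} = - \frac{24035}{\sqrt{4 - 10}} - \frac{2193}{-23853} = - \frac{24035}{\sqrt{-6}} - - \frac{731}{7951} = - \frac{24035}{i \sqrt{6}} + \frac{731}{7951} = - 24035 \left(- \frac{i \sqrt{6}}{6}\right) + \frac{731}{7951} = \frac{24035 i \sqrt{6}}{6} + \frac{731}{7951} = \frac{731}{7951} + \frac{24035 i \sqrt{6}}{6}$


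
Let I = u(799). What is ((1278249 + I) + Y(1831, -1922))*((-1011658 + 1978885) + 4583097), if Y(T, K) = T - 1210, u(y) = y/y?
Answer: 7098148404204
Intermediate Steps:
u(y) = 1
I = 1
Y(T, K) = -1210 + T
((1278249 + I) + Y(1831, -1922))*((-1011658 + 1978885) + 4583097) = ((1278249 + 1) + (-1210 + 1831))*((-1011658 + 1978885) + 4583097) = (1278250 + 621)*(967227 + 4583097) = 1278871*5550324 = 7098148404204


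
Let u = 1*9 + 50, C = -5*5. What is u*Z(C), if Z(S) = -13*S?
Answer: 19175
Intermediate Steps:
C = -25
u = 59 (u = 9 + 50 = 59)
u*Z(C) = 59*(-13*(-25)) = 59*325 = 19175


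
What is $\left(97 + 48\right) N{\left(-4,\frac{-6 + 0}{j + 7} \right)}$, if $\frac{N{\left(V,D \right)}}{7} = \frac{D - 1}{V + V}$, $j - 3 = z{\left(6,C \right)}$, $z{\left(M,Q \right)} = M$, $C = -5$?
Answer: $\frac{11165}{64} \approx 174.45$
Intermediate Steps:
$j = 9$ ($j = 3 + 6 = 9$)
$N{\left(V,D \right)} = \frac{7 \left(-1 + D\right)}{2 V}$ ($N{\left(V,D \right)} = 7 \frac{D - 1}{V + V} = 7 \frac{-1 + D}{2 V} = \frac{7 \left(-1 + D\right)}{2 V}$)
$\left(97 + 48\right) N{\left(-4,\frac{-6 + 0}{j + 7} \right)} = \left(97 + 48\right) \frac{7 \left(-1 + \frac{-6 + 0}{9 + 7}\right)}{2 \left(-4\right)} = 145 \cdot \frac{7}{2} \left(- \frac{1}{4}\right) \left(-1 - \frac{6}{16}\right) = 145 \cdot \frac{7}{2} \left(- \frac{1}{4}\right) \left(-1 - \frac{3}{8}\right) = 145 \cdot \frac{7}{2} \left(- \frac{1}{4}\right) \left(- \frac{11}{8}\right) = 145 \cdot \frac{77}{64} = \frac{11165}{64}$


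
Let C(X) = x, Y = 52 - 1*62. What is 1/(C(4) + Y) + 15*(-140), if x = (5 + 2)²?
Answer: -81899/39 ≈ -2100.0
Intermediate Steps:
Y = -10 (Y = 52 - 62 = -10)
x = 49 (x = 7² = 49)
C(X) = 49
1/(C(4) + Y) + 15*(-140) = 1/(49 - 10) + 15*(-140) = 1/39 - 2100 = -81899/39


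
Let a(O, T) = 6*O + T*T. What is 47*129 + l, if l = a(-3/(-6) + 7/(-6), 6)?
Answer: 6095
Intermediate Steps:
a(O, T) = T² + 6*O (a(O, T) = 6*O + T² = T² + 6*O)
l = 32 (l = 6² + 6*(-3/(-6) + 7/(-6)) = 36 + 6*(-3*(-⅙) + 7*(-⅙)) = 36 + 6*(½ - 7/6) = 36 + 6*(-⅔) = 36 - 4 = 32)
47*129 + l = 47*129 + 32 = 6063 + 32 = 6095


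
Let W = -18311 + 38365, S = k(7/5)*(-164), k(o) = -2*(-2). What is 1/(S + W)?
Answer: 1/19398 ≈ 5.1552e-5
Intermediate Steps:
k(o) = 4
S = -656 (S = 4*(-164) = -656)
W = 20054
1/(S + W) = 1/(-656 + 20054) = 1/19398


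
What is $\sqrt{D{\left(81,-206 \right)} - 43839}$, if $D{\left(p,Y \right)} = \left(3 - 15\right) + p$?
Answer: $i \sqrt{43770} \approx 209.21 i$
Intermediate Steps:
$D{\left(p,Y \right)} = -12 + p$
$\sqrt{D{\left(81,-206 \right)} - 43839} = \sqrt{\left(-12 + 81\right) - 43839} = \sqrt{69 - 43839} = \sqrt{-43770} = i \sqrt{43770}$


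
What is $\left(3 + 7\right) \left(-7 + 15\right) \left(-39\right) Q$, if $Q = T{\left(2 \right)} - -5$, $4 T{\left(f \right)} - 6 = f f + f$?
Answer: $-24960$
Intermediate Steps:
$T{\left(f \right)} = \frac{3}{2} + \frac{f}{4} + \frac{f^{2}}{4}$ ($T{\left(f \right)} = \frac{3}{2} + \frac{f f + f}{4} = \frac{3}{2} + \frac{f^{2} + f}{4} = \frac{3}{2} + \frac{f + f^{2}}{4} = \frac{3}{2} + \left(\frac{f}{4} + \frac{f^{2}}{4}\right) = \frac{3}{2} + \frac{f}{4} + \frac{f^{2}}{4}$)
$Q = 8$ ($Q = \left(\frac{3}{2} + \frac{1}{4} \cdot 2 + \frac{2^{2}}{4}\right) - -5 = \left(\frac{3}{2} + \frac{1}{2} + \frac{1}{4} \cdot 4\right) + 5 = \left(\frac{3}{2} + \frac{1}{2} + 1\right) + 5 = 3 + 5 = 8$)
$\left(3 + 7\right) \left(-7 + 15\right) \left(-39\right) Q = \left(3 + 7\right) \left(-7 + 15\right) \left(-39\right) 8 = 10 \cdot 8 \left(-39\right) 8 = 80 \left(-39\right) 8 = \left(-3120\right) 8 = -24960$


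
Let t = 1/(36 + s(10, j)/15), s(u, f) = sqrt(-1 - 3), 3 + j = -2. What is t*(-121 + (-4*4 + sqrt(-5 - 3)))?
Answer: 15*(-137 + 2*I*sqrt(2))*(270 - I)/145802 ≈ -3.8052 + 0.092661*I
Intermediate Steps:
j = -5 (j = -3 - 2 = -5)
s(u, f) = 2*I (s(u, f) = sqrt(-4) = 2*I)
t = 225*(36 - 2*I/15)/291604 (t = 1/(36 + (2*I)/15) = 1/(36 + (2*I)*(1/15)) = 1/(36 + 2*I/15) = 225*(36 - 2*I/15)/291604 ≈ 0.027777 - 0.00010288*I)
t*(-121 + (-4*4 + sqrt(-5 - 3))) = (2025/72901 - 15*I/145802)*(-121 + (-4*4 + sqrt(-5 - 3))) = (2025/72901 - 15*I/145802)*(-121 + (-16 + sqrt(-8))) = (2025/72901 - 15*I/145802)*(-121 + (-16 + 2*I*sqrt(2))) = (2025/72901 - 15*I/145802)*(-137 + 2*I*sqrt(2)) = (-137 + 2*I*sqrt(2))*(2025/72901 - 15*I/145802)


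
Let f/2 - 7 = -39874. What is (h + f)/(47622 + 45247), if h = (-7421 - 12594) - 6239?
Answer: -105988/92869 ≈ -1.1413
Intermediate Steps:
f = -79734 (f = 14 + 2*(-39874) = 14 - 79748 = -79734)
h = -26254 (h = -20015 - 6239 = -26254)
(h + f)/(47622 + 45247) = (-26254 - 79734)/(47622 + 45247) = -105988/92869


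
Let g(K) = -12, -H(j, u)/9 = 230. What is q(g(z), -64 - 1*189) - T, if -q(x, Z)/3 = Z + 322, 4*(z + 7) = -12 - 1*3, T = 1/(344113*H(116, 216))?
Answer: -147448979369/712313910 ≈ -207.00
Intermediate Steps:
H(j, u) = -2070 (H(j, u) = -9*230 = -2070)
T = -1/712313910 (T = 1/(344113*(-2070)) = (1/344113)*(-1/2070) = -1/712313910 ≈ -1.4039e-9)
z = -43/4 (z = -7 + (-12 - 1*3)/4 = -7 + (-12 - 3)/4 = -7 + (¼)*(-15) = -7 - 15/4 = -43/4 ≈ -10.750)
q(x, Z) = -966 - 3*Z (q(x, Z) = -3*(Z + 322) = -3*(322 + Z) = -966 - 3*Z)
q(g(z), -64 - 1*189) - T = (-966 - 3*(-64 - 1*189)) - 1*(-1/712313910) = (-966 - 3*(-64 - 189)) + 1/712313910 = (-966 - 3*(-253)) + 1/712313910 = (-966 + 759) + 1/712313910 = -207 + 1/712313910 = -147448979369/712313910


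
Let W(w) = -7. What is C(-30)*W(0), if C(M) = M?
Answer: 210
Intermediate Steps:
C(-30)*W(0) = -30*(-7) = 210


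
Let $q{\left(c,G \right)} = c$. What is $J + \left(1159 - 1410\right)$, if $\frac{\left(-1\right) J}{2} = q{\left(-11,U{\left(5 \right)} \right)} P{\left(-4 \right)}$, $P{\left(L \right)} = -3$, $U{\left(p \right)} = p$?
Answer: $-317$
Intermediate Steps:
$J = -66$ ($J = - 2 \left(\left(-11\right) \left(-3\right)\right) = \left(-2\right) 33 = -66$)
$J + \left(1159 - 1410\right) = -66 + \left(1159 - 1410\right) = -66 - 251 = -317$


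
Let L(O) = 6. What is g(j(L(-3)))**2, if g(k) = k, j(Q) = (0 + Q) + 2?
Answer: 64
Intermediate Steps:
j(Q) = 2 + Q (j(Q) = Q + 2 = 2 + Q)
g(j(L(-3)))**2 = (2 + 6)**2 = 8**2 = 64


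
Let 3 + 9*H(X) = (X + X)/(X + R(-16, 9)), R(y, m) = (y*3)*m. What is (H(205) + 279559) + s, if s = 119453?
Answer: 815180425/2043 ≈ 3.9901e+5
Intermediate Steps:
R(y, m) = 3*m*y (R(y, m) = (3*y)*m = 3*m*y)
H(X) = -⅓ + 2*X/(9*(-432 + X)) (H(X) = -⅓ + ((X + X)/(X + 3*9*(-16)))/9 = -⅓ + ((2*X)/(X - 432))/9 = -⅓ + ((2*X)/(-432 + X))/9 = -⅓ + (2*X/(-432 + X))/9 = -⅓ + 2*X/(9*(-432 + X)))
(H(205) + 279559) + s = ((1296 - 1*205)/(9*(-432 + 205)) + 279559) + 119453 = ((⅑)*(1296 - 205)/(-227) + 279559) + 119453 = ((⅑)*(-1/227)*1091 + 279559) + 119453 = (-1091/2043 + 279559) + 119453 = 571137946/2043 + 119453 = 815180425/2043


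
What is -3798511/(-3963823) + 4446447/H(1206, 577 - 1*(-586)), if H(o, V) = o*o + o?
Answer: 7718067011981/1923302413122 ≈ 4.0129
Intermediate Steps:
H(o, V) = o + o² (H(o, V) = o² + o = o + o²)
-3798511/(-3963823) + 4446447/H(1206, 577 - 1*(-586)) = -3798511/(-3963823) + 4446447/((1206*(1 + 1206))) = -3798511*(-1/3963823) + 4446447/((1206*1207)) = 3798511/3963823 + 4446447/1455642 = 3798511/3963823 + 4446447*(1/1455642) = 3798511/3963823 + 1482149/485214 = 7718067011981/1923302413122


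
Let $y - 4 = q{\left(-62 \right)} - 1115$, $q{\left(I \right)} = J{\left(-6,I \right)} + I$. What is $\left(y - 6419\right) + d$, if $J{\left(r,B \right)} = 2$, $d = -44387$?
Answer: $-51977$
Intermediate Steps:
$q{\left(I \right)} = 2 + I$
$y = -1171$ ($y = 4 + \left(\left(2 - 62\right) - 1115\right) = 4 - 1175 = -1171$)
$\left(y - 6419\right) + d = \left(-1171 - 6419\right) - 44387 = -7590 - 44387 = -51977$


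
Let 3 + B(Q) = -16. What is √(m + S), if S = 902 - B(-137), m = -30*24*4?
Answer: I*√1959 ≈ 44.261*I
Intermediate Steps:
B(Q) = -19 (B(Q) = -3 - 16 = -19)
m = -2880 (m = -720*4 = -2880)
S = 921 (S = 902 - 1*(-19) = 902 + 19 = 921)
√(m + S) = √(-2880 + 921) = √(-1959) = I*√1959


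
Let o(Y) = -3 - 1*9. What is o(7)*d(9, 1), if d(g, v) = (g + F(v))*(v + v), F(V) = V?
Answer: -240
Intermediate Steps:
o(Y) = -12 (o(Y) = -3 - 9 = -12)
d(g, v) = 2*v*(g + v) (d(g, v) = (g + v)*(v + v) = (g + v)*(2*v) = 2*v*(g + v))
o(7)*d(9, 1) = -24*(9 + 1) = -24*10 = -12*20 = -240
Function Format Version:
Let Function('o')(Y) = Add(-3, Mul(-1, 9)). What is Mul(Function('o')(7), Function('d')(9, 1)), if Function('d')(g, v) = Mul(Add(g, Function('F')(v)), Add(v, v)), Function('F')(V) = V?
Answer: -240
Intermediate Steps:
Function('o')(Y) = -12 (Function('o')(Y) = Add(-3, -9) = -12)
Function('d')(g, v) = Mul(2, v, Add(g, v)) (Function('d')(g, v) = Mul(Add(g, v), Add(v, v)) = Mul(Add(g, v), Mul(2, v)) = Mul(2, v, Add(g, v)))
Mul(Function('o')(7), Function('d')(9, 1)) = Mul(-12, Mul(2, 1, Add(9, 1))) = Mul(-12, Mul(2, 1, 10)) = Mul(-12, 20) = -240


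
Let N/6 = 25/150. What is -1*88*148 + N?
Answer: -13023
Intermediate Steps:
N = 1 (N = 6*(25/150) = 6*(25*(1/150)) = 6*(⅙) = 1)
-1*88*148 + N = -1*88*148 + 1 = -88*148 + 1 = -13024 + 1 = -13023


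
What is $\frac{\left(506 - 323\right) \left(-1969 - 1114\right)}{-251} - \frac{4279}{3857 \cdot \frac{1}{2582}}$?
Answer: $- \frac{597065905}{968107} \approx -616.74$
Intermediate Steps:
$\frac{\left(506 - 323\right) \left(-1969 - 1114\right)}{-251} - \frac{4279}{3857 \cdot \frac{1}{2582}} = 183 \left(-3083\right) \left(- \frac{1}{251}\right) - \frac{4279}{3857 \cdot \frac{1}{2582}} = \left(-564189\right) \left(- \frac{1}{251}\right) - \frac{4279}{\frac{3857}{2582}} = \frac{564189}{251} - \frac{11048378}{3857} = - \frac{597065905}{968107}$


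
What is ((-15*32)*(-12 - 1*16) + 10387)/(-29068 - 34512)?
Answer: -23827/63580 ≈ -0.37476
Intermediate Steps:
((-15*32)*(-12 - 1*16) + 10387)/(-29068 - 34512) = (-480*(-12 - 16) + 10387)/(-63580) = (-480*(-28) + 10387)*(-1/63580) = (13440 + 10387)*(-1/63580) = 23827*(-1/63580) = -23827/63580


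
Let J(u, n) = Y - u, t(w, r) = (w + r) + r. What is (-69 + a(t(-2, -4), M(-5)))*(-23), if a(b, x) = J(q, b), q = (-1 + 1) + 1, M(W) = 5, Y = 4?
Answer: 1518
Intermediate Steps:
t(w, r) = w + 2*r (t(w, r) = (r + w) + r = w + 2*r)
q = 1 (q = 0 + 1 = 1)
J(u, n) = 4 - u
a(b, x) = 3 (a(b, x) = 4 - 1*1 = 4 - 1 = 3)
(-69 + a(t(-2, -4), M(-5)))*(-23) = (-69 + 3)*(-23) = -66*(-23) = 1518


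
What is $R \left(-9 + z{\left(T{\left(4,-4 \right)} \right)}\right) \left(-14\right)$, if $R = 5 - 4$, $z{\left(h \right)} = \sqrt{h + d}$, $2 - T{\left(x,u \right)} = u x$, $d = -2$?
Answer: $70$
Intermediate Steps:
$T{\left(x,u \right)} = 2 - u x$
$z{\left(h \right)} = \sqrt{-2 + h}$ ($z{\left(h \right)} = \sqrt{h - 2} = \sqrt{-2 + h}$)
$R = 1$ ($R = 5 - 4 = 1$)
$R \left(-9 + z{\left(T{\left(4,-4 \right)} \right)}\right) \left(-14\right) = 1 \left(-9 + \sqrt{-2 - \left(-2 - 16\right)}\right) \left(-14\right) = 1 \left(-9 + \sqrt{-2 + \left(2 + 16\right)}\right) \left(-14\right) = 1 \left(-9 + \sqrt{-2 + 18}\right) \left(-14\right) = 1 \left(-9 + \sqrt{16}\right) \left(-14\right) = 1 \left(-9 + 4\right) \left(-14\right) = 1 \left(-5\right) \left(-14\right) = \left(-5\right) \left(-14\right) = 70$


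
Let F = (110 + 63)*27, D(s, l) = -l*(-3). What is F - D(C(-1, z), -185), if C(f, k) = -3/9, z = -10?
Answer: 5226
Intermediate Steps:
C(f, k) = -1/3 (C(f, k) = -3*1/9 = -1/3)
D(s, l) = 3*l
F = 4671 (F = 173*27 = 4671)
F - D(C(-1, z), -185) = 4671 - 3*(-185) = 4671 - 1*(-555) = 4671 + 555 = 5226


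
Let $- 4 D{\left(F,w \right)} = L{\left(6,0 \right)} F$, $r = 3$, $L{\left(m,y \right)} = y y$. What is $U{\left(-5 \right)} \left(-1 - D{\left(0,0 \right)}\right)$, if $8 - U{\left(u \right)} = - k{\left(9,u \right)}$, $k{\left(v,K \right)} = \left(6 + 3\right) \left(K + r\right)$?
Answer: $10$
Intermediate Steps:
$L{\left(m,y \right)} = y^{2}$
$D{\left(F,w \right)} = 0$ ($D{\left(F,w \right)} = - \frac{0^{2} F}{4} = - \frac{0 F}{4} = \left(- \frac{1}{4}\right) 0 = 0$)
$k{\left(v,K \right)} = 27 + 9 K$ ($k{\left(v,K \right)} = \left(6 + 3\right) \left(K + 3\right) = 9 \left(3 + K\right) = 27 + 9 K$)
$U{\left(u \right)} = 35 + 9 u$ ($U{\left(u \right)} = 8 - - (27 + 9 u) = 8 - \left(-27 - 9 u\right) = 8 + \left(27 + 9 u\right) = 35 + 9 u$)
$U{\left(-5 \right)} \left(-1 - D{\left(0,0 \right)}\right) = \left(35 + 9 \left(-5\right)\right) \left(-1 - 0\right) = \left(35 - 45\right) \left(-1 + 0\right) = \left(-10\right) \left(-1\right) = 10$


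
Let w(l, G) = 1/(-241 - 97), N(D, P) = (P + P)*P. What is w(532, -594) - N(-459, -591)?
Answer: -236113957/338 ≈ -6.9856e+5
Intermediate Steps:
N(D, P) = 2*P**2 (N(D, P) = (2*P)*P = 2*P**2)
w(l, G) = -1/338 (w(l, G) = 1/(-338) = -1/338)
w(532, -594) - N(-459, -591) = -1/338 - 2*(-591)**2 = -1/338 - 2*349281 = -1/338 - 1*698562 = -1/338 - 698562 = -236113957/338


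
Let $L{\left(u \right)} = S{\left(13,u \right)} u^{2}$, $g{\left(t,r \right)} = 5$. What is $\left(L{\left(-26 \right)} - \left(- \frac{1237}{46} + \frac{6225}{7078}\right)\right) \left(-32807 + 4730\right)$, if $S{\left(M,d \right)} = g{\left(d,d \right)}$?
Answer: $- \frac{7784043446088}{81397} \approx -9.5631 \cdot 10^{7}$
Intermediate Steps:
$S{\left(M,d \right)} = 5$
$L{\left(u \right)} = 5 u^{2}$
$\left(L{\left(-26 \right)} - \left(- \frac{1237}{46} + \frac{6225}{7078}\right)\right) \left(-32807 + 4730\right) = \left(5 \left(-26\right)^{2} - \left(- \frac{1237}{46} + \frac{6225}{7078}\right)\right) \left(-32807 + 4730\right) = \left(5 \cdot 676 - - \frac{2117284}{81397}\right) \left(-28077\right) = \left(3380 + \left(- \frac{6225}{7078} + \frac{1237}{46}\right)\right) \left(-28077\right) = \left(3380 + \frac{2117284}{81397}\right) \left(-28077\right) = \frac{277239144}{81397} \left(-28077\right) = - \frac{7784043446088}{81397}$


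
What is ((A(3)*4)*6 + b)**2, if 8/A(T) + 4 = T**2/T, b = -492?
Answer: 467856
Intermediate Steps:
A(T) = 8/(-4 + T) (A(T) = 8/(-4 + T**2/T) = 8/(-4 + T))
((A(3)*4)*6 + b)**2 = (((8/(-4 + 3))*4)*6 - 492)**2 = (((8/(-1))*4)*6 - 492)**2 = (((8*(-1))*4)*6 - 492)**2 = (-8*4*6 - 492)**2 = (-32*6 - 492)**2 = (-192 - 492)**2 = (-684)**2 = 467856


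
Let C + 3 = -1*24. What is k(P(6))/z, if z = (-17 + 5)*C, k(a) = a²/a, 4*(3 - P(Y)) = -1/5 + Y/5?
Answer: 11/1296 ≈ 0.0084877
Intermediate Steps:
P(Y) = 61/20 - Y/20 (P(Y) = 3 - (-1/5 + Y/5)/4 = 3 - (-1*⅕ + Y*(⅕))/4 = 3 - (-⅕ + Y/5)/4 = 3 + (1/20 - Y/20) = 61/20 - Y/20)
C = -27 (C = -3 - 1*24 = -3 - 24 = -27)
k(a) = a
z = 324 (z = (-17 + 5)*(-27) = -12*(-27) = 324)
k(P(6))/z = (61/20 - 1/20*6)/324 = (61/20 - 3/10)*(1/324) = (11/4)*(1/324) = 11/1296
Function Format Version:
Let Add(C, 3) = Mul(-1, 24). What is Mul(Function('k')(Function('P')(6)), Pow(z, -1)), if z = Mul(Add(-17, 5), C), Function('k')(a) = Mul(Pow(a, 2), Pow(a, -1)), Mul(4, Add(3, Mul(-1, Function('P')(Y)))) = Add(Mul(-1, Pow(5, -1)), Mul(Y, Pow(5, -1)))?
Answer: Rational(11, 1296) ≈ 0.0084877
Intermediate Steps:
Function('P')(Y) = Add(Rational(61, 20), Mul(Rational(-1, 20), Y)) (Function('P')(Y) = Add(3, Mul(Rational(-1, 4), Add(Mul(-1, Pow(5, -1)), Mul(Y, Pow(5, -1))))) = Add(3, Mul(Rational(-1, 4), Add(Mul(-1, Rational(1, 5)), Mul(Y, Rational(1, 5))))) = Add(3, Mul(Rational(-1, 4), Add(Rational(-1, 5), Mul(Rational(1, 5), Y)))) = Add(3, Add(Rational(1, 20), Mul(Rational(-1, 20), Y))) = Add(Rational(61, 20), Mul(Rational(-1, 20), Y)))
C = -27 (C = Add(-3, Mul(-1, 24)) = Add(-3, -24) = -27)
Function('k')(a) = a
z = 324 (z = Mul(Add(-17, 5), -27) = Mul(-12, -27) = 324)
Mul(Function('k')(Function('P')(6)), Pow(z, -1)) = Mul(Add(Rational(61, 20), Mul(Rational(-1, 20), 6)), Pow(324, -1)) = Mul(Add(Rational(61, 20), Rational(-3, 10)), Rational(1, 324)) = Mul(Rational(11, 4), Rational(1, 324)) = Rational(11, 1296)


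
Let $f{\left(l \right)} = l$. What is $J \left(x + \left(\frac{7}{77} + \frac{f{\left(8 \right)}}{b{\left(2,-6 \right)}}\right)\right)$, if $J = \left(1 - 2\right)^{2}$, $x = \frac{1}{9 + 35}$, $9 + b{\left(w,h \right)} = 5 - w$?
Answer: $- \frac{161}{132} \approx -1.2197$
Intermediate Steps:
$b{\left(w,h \right)} = -4 - w$ ($b{\left(w,h \right)} = -9 - \left(-5 + w\right) = -4 - w$)
$x = \frac{1}{44} \approx 0.022727$
$J = 1$ ($J = \left(-1\right)^{2} = 1$)
$J \left(x + \left(\frac{7}{77} + \frac{f{\left(8 \right)}}{b{\left(2,-6 \right)}}\right)\right) = 1 \left(\frac{1}{44} + \left(\frac{7}{77} + \frac{8}{-4 - 2}\right)\right) = 1 \left(\frac{1}{44} + \left(7 \cdot \frac{1}{77} + \frac{8}{-4 - 2}\right)\right) = 1 \left(\frac{1}{44} + \left(\frac{1}{11} + \frac{8}{-6}\right)\right) = 1 \left(\frac{1}{44} + \left(\frac{1}{11} + 8 \left(- \frac{1}{6}\right)\right)\right) = 1 \left(\frac{1}{44} + \left(\frac{1}{11} - \frac{4}{3}\right)\right) = 1 \left(\frac{1}{44} - \frac{41}{33}\right) = 1 \left(- \frac{161}{132}\right) = - \frac{161}{132}$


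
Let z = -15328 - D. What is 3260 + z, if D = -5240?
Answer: -6828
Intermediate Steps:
z = -10088 (z = -15328 - 1*(-5240) = -15328 + 5240 = -10088)
3260 + z = 3260 - 10088 = -6828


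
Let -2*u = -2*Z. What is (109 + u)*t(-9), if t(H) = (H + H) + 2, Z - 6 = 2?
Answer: -1872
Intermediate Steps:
Z = 8 (Z = 6 + 2 = 8)
t(H) = 2 + 2*H (t(H) = 2*H + 2 = 2 + 2*H)
u = 8 (u = -(-1)*8 = -½*(-16) = 8)
(109 + u)*t(-9) = (109 + 8)*(2 + 2*(-9)) = 117*(2 - 18) = 117*(-16) = -1872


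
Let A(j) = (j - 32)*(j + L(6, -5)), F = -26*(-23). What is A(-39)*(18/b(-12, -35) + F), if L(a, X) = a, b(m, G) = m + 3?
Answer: 1396428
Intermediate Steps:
b(m, G) = 3 + m
F = 598
A(j) = (-32 + j)*(6 + j) (A(j) = (j - 32)*(j + 6) = (-32 + j)*(6 + j))
A(-39)*(18/b(-12, -35) + F) = (-192 + (-39)**2 - 26*(-39))*(18/(3 - 12) + 598) = (-192 + 1521 + 1014)*(18/(-9) + 598) = 2343*(18*(-1/9) + 598) = 2343*(-2 + 598) = 2343*596 = 1396428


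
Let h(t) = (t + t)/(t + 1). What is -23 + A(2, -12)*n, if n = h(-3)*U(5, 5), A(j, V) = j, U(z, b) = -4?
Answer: -47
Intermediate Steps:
h(t) = 2*t/(1 + t) (h(t) = (2*t)/(1 + t) = 2*t/(1 + t))
n = -12 (n = (2*(-3)/(1 - 3))*(-4) = (2*(-3)/(-2))*(-4) = (2*(-3)*(-1/2))*(-4) = 3*(-4) = -12)
-23 + A(2, -12)*n = -23 + 2*(-12) = -23 - 24 = -47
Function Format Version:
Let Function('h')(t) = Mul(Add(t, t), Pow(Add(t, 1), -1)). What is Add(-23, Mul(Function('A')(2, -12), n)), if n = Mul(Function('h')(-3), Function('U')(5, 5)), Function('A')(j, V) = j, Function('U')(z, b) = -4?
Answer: -47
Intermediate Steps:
Function('h')(t) = Mul(2, t, Pow(Add(1, t), -1)) (Function('h')(t) = Mul(Mul(2, t), Pow(Add(1, t), -1)) = Mul(2, t, Pow(Add(1, t), -1)))
n = -12 (n = Mul(Mul(2, -3, Pow(Add(1, -3), -1)), -4) = Mul(Mul(2, -3, Pow(-2, -1)), -4) = Mul(Mul(2, -3, Rational(-1, 2)), -4) = Mul(3, -4) = -12)
Add(-23, Mul(Function('A')(2, -12), n)) = Add(-23, Mul(2, -12)) = Add(-23, -24) = -47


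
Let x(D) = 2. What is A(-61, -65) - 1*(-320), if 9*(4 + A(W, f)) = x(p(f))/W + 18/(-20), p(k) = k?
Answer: 1734271/5490 ≈ 315.90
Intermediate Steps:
A(W, f) = -41/10 + 2/(9*W) (A(W, f) = -4 + (2/W + 18/(-20))/9 = -4 + (2/W + 18*(-1/20))/9 = -4 + (2/W - 9/10)/9 = -4 + (-9/10 + 2/W)/9 = -4 + (-⅒ + 2/(9*W)) = -41/10 + 2/(9*W))
A(-61, -65) - 1*(-320) = (1/90)*(20 - 369*(-61))/(-61) - 1*(-320) = (1/90)*(-1/61)*(20 + 22509) + 320 = (1/90)*(-1/61)*22529 + 320 = -22529/5490 + 320 = 1734271/5490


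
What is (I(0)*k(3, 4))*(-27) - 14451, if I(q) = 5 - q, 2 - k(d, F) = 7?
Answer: -13776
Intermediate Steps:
k(d, F) = -5 (k(d, F) = 2 - 1*7 = 2 - 7 = -5)
(I(0)*k(3, 4))*(-27) - 14451 = ((5 - 1*0)*(-5))*(-27) - 14451 = ((5 + 0)*(-5))*(-27) - 14451 = (5*(-5))*(-27) - 14451 = -25*(-27) - 14451 = 675 - 14451 = -13776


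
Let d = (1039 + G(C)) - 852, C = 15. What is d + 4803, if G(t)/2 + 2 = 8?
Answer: 5002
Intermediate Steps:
G(t) = 12 (G(t) = -4 + 2*8 = -4 + 16 = 12)
d = 199 (d = (1039 + 12) - 852 = 1051 - 852 = 199)
d + 4803 = 199 + 4803 = 5002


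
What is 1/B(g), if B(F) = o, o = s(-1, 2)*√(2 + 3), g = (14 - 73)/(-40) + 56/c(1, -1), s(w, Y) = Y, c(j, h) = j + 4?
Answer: √5/10 ≈ 0.22361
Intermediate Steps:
c(j, h) = 4 + j
g = 507/40 (g = (14 - 73)/(-40) + 56/(4 + 1) = -59*(-1/40) + 56/5 = 59/40 + 56*(⅕) = 59/40 + 56/5 = 507/40 ≈ 12.675)
o = 2*√5 (o = 2*√(2 + 3) = 2*√5 ≈ 4.4721)
B(F) = 2*√5
1/B(g) = 1/(2*√5) = √5/10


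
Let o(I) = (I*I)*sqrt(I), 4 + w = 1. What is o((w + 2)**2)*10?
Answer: 10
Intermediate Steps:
w = -3 (w = -4 + 1 = -3)
o(I) = I**(5/2) (o(I) = I**2*sqrt(I) = I**(5/2))
o((w + 2)**2)*10 = ((-3 + 2)**2)**(5/2)*10 = ((-1)**2)**(5/2)*10 = 1**(5/2)*10 = 1*10 = 10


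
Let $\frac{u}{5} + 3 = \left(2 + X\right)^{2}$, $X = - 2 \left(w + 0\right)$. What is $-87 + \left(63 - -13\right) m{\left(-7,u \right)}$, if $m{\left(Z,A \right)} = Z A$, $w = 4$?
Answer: $-87867$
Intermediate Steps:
$X = -8$ ($X = - 2 \left(4 + 0\right) = \left(-2\right) 4 = -8$)
$u = 165$ ($u = -15 + 5 \left(2 - 8\right)^{2} = -15 + 5 \left(-6\right)^{2} = -15 + 5 \cdot 36 = -15 + 180 = 165$)
$m{\left(Z,A \right)} = A Z$
$-87 + \left(63 - -13\right) m{\left(-7,u \right)} = -87 + \left(63 - -13\right) 165 \left(-7\right) = -87 + \left(63 + 13\right) \left(-1155\right) = -87 + 76 \left(-1155\right) = -87 - 87780 = -87867$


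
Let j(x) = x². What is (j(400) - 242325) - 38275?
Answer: -120600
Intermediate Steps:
(j(400) - 242325) - 38275 = (400² - 242325) - 38275 = (160000 - 242325) - 38275 = -82325 - 38275 = -120600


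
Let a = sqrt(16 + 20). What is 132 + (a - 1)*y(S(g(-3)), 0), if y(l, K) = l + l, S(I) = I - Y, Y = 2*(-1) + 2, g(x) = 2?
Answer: 152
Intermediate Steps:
Y = 0 (Y = -2 + 2 = 0)
a = 6 (a = sqrt(36) = 6)
S(I) = I (S(I) = I - 1*0 = I + 0 = I)
y(l, K) = 2*l
132 + (a - 1)*y(S(g(-3)), 0) = 132 + (6 - 1)*(2*2) = 132 + 5*4 = 132 + 20 = 152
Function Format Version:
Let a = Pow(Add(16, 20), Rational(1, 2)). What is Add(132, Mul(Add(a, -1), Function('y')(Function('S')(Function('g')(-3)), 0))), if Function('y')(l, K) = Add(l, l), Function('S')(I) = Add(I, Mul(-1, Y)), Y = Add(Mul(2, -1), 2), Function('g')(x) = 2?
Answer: 152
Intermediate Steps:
Y = 0 (Y = Add(-2, 2) = 0)
a = 6 (a = Pow(36, Rational(1, 2)) = 6)
Function('S')(I) = I (Function('S')(I) = Add(I, Mul(-1, 0)) = Add(I, 0) = I)
Function('y')(l, K) = Mul(2, l)
Add(132, Mul(Add(a, -1), Function('y')(Function('S')(Function('g')(-3)), 0))) = Add(132, Mul(Add(6, -1), Mul(2, 2))) = Add(132, Mul(5, 4)) = Add(132, 20) = 152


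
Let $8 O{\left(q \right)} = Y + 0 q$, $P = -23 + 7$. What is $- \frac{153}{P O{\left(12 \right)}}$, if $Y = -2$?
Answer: $- \frac{153}{4} \approx -38.25$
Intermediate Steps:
$P = -16$
$O{\left(q \right)} = - \frac{1}{4}$ ($O{\left(q \right)} = \frac{-2 + 0 q}{8} = \frac{-2 + 0}{8} = \frac{1}{8} \left(-2\right) = - \frac{1}{4}$)
$- \frac{153}{P O{\left(12 \right)}} = - \frac{153}{\left(-16\right) \left(- \frac{1}{4}\right)} = - \frac{153}{4}$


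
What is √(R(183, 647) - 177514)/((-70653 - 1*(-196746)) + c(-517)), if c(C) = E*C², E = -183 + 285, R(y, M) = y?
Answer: 7*I*√3619/27389571 ≈ 1.5375e-5*I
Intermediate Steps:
E = 102
c(C) = 102*C²
√(R(183, 647) - 177514)/((-70653 - 1*(-196746)) + c(-517)) = √(183 - 177514)/((-70653 - 1*(-196746)) + 102*(-517)²) = √(-177331)/((-70653 + 196746) + 102*267289) = (7*I*√3619)/(126093 + 27263478) = (7*I*√3619)/27389571 = (7*I*√3619)*(1/27389571) = 7*I*√3619/27389571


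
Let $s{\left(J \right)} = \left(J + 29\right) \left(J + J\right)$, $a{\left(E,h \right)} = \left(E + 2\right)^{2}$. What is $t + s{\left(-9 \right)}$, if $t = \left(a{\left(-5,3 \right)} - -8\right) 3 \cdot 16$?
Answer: $456$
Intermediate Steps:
$a{\left(E,h \right)} = \left(2 + E\right)^{2}$
$s{\left(J \right)} = 2 J \left(29 + J\right)$ ($s{\left(J \right)} = \left(29 + J\right) 2 J = 2 J \left(29 + J\right)$)
$t = 816$ ($t = \left(\left(2 - 5\right)^{2} - -8\right) 3 \cdot 16 = \left(\left(-3\right)^{2} + 8\right) 3 \cdot 16 = \left(9 + 8\right) 3 \cdot 16 = 17 \cdot 3 \cdot 16 = 51 \cdot 16 = 816$)
$t + s{\left(-9 \right)} = 816 + 2 \left(-9\right) \left(29 - 9\right) = 816 + 2 \left(-9\right) 20 = 816 - 360 = 456$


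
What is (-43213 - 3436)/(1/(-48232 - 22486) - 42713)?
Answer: 3298923982/3020577935 ≈ 1.0921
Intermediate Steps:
(-43213 - 3436)/(1/(-48232 - 22486) - 42713) = -46649/(1/(-70718) - 42713) = -46649/(-1/70718 - 42713) = -46649/(-3020577935/70718) = -46649*(-70718/3020577935) = 3298923982/3020577935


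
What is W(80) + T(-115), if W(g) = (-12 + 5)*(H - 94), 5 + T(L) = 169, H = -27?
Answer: 1011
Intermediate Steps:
T(L) = 164 (T(L) = -5 + 169 = 164)
W(g) = 847 (W(g) = (-12 + 5)*(-27 - 94) = -7*(-121) = 847)
W(80) + T(-115) = 847 + 164 = 1011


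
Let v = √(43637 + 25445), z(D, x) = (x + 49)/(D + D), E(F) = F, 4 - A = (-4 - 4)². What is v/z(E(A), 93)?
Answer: -60*√69082/71 ≈ -222.11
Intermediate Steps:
A = -60 (A = 4 - (-4 - 4)² = 4 - 1*(-8)² = 4 - 1*64 = 4 - 64 = -60)
z(D, x) = (49 + x)/(2*D) (z(D, x) = (49 + x)/((2*D)) = (49 + x)*(1/(2*D)) = (49 + x)/(2*D))
v = √69082 ≈ 262.83
v/z(E(A), 93) = √69082/(((½)*(49 + 93)/(-60))) = √69082/(((½)*(-1/60)*142)) = √69082/(-71/60) = √69082*(-60/71) = -60*√69082/71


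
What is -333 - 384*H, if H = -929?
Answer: 356403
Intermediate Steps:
-333 - 384*H = -333 - 384*(-929) = -333 + 356736 = 356403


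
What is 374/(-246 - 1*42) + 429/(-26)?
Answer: -2563/144 ≈ -17.799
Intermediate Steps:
374/(-246 - 1*42) + 429/(-26) = 374/(-246 - 42) + 429*(-1/26) = 374/(-288) - 33/2 = 374*(-1/288) - 33/2 = -187/144 - 33/2 = -2563/144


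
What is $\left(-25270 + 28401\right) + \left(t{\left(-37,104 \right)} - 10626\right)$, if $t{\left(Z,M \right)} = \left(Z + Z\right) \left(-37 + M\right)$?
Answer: $-12453$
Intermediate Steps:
$t{\left(Z,M \right)} = 2 Z \left(-37 + M\right)$
$\left(-25270 + 28401\right) + \left(t{\left(-37,104 \right)} - 10626\right) = \left(-25270 + 28401\right) - \left(10626 + 74 \left(-37 + 104\right)\right) = 3131 - \left(10626 + 74 \cdot 67\right) = 3131 - 15584 = -12453$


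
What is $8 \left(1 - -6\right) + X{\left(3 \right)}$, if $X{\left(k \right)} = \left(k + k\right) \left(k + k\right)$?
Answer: $92$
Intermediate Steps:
$X{\left(k \right)} = 4 k^{2}$ ($X{\left(k \right)} = 2 k 2 k = 4 k^{2}$)
$8 \left(1 - -6\right) + X{\left(3 \right)} = 8 \left(1 - -6\right) + 4 \cdot 3^{2} = 8 \left(1 + 6\right) + 4 \cdot 9 = 8 \cdot 7 + 36 = 56 + 36 = 92$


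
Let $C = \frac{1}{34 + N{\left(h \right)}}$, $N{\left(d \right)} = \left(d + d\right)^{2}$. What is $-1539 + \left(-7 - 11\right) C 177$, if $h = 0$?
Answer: $- \frac{27756}{17} \approx -1632.7$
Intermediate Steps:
$N{\left(d \right)} = 4 d^{2}$ ($N{\left(d \right)} = \left(2 d\right)^{2} = 4 d^{2}$)
$C = \frac{1}{34}$ ($C = \frac{1}{34 + 4 \cdot 0^{2}} = \frac{1}{34 + 4 \cdot 0} = \frac{1}{34 + 0} = \frac{1}{34} \approx 0.029412$)
$-1539 + \left(-7 - 11\right) C 177 = -1539 + \left(-7 - 11\right) \frac{1}{34} \cdot 177 = -1539 + \left(-18\right) \frac{1}{34} \cdot 177 = -1539 - \frac{1593}{17} = - \frac{27756}{17}$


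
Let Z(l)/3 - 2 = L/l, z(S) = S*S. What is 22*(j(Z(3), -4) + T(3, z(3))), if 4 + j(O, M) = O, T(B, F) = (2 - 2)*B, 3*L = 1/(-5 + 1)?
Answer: 253/6 ≈ 42.167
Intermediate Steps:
z(S) = S²
L = -1/12 (L = 1/(3*(-5 + 1)) = (⅓)/(-4) = (⅓)*(-¼) = -1/12 ≈ -0.083333)
T(B, F) = 0 (T(B, F) = 0*B = 0)
Z(l) = 6 - 1/(4*l) (Z(l) = 6 + 3*(-1/(12*l)) = 6 - 1/(4*l))
j(O, M) = -4 + O
22*(j(Z(3), -4) + T(3, z(3))) = 22*((-4 + (6 - ¼/3)) + 0) = 22*((-4 + (6 - ¼*⅓)) + 0) = 22*((-4 + (6 - 1/12)) + 0) = 22*((-4 + 71/12) + 0) = 22*(23/12 + 0) = 22*(23/12) = 253/6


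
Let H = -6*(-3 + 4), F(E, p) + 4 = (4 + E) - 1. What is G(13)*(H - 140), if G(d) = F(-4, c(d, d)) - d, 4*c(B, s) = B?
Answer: 2628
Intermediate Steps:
c(B, s) = B/4
F(E, p) = -1 + E (F(E, p) = -4 + ((4 + E) - 1) = -4 + (3 + E) = -1 + E)
G(d) = -5 - d (G(d) = (-1 - 4) - d = -5 - d)
H = -6 (H = -6*1 = -6)
G(13)*(H - 140) = (-5 - 1*13)*(-6 - 140) = (-5 - 13)*(-146) = -18*(-146) = 2628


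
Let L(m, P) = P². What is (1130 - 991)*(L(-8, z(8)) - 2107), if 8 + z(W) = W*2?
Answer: -283977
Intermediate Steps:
z(W) = -8 + 2*W (z(W) = -8 + W*2 = -8 + 2*W)
(1130 - 991)*(L(-8, z(8)) - 2107) = (1130 - 991)*((-8 + 2*8)² - 2107) = 139*((-8 + 16)² - 2107) = 139*(8² - 2107) = 139*(64 - 2107) = 139*(-2043) = -283977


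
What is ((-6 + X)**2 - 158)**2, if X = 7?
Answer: 24649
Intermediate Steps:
((-6 + X)**2 - 158)**2 = ((-6 + 7)**2 - 158)**2 = (1**2 - 158)**2 = (1 - 158)**2 = (-157)**2 = 24649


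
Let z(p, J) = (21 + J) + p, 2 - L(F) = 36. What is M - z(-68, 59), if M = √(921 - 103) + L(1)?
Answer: -46 + √818 ≈ -17.399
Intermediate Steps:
L(F) = -34 (L(F) = 2 - 1*36 = 2 - 36 = -34)
z(p, J) = 21 + J + p
M = -34 + √818 (M = √(921 - 103) - 34 = √818 - 34 = -34 + √818 ≈ -5.3993)
M - z(-68, 59) = (-34 + √818) - (21 + 59 - 68) = (-34 + √818) - 1*12 = (-34 + √818) - 12 = -46 + √818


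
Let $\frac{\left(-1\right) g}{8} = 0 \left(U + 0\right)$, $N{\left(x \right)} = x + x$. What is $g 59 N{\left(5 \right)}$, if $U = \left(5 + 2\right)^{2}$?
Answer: $0$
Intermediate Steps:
$N{\left(x \right)} = 2 x$
$U = 49$ ($U = 7^{2} = 49$)
$g = 0$ ($g = - 8 \cdot 0 \left(49 + 0\right) = - 8 \cdot 0 \cdot 49 = \left(-8\right) 0 = 0$)
$g 59 N{\left(5 \right)} = 0 \cdot 59 \cdot 2 \cdot 5 = 0 \cdot 10 = 0$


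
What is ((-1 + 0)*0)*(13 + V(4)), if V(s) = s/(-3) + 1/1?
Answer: 0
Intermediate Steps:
V(s) = 1 - s/3 (V(s) = s*(-⅓) + 1*1 = -s/3 + 1 = 1 - s/3)
((-1 + 0)*0)*(13 + V(4)) = ((-1 + 0)*0)*(13 + (1 - ⅓*4)) = (-1*0)*(13 + (1 - 4/3)) = 0*(13 - ⅓) = 0*(38/3) = 0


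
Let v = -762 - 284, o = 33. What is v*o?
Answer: -34518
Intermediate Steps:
v = -1046
v*o = -1046*33 = -34518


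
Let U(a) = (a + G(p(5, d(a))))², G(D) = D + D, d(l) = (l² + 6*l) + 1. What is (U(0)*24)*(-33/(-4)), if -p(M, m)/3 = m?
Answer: 7128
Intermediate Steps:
d(l) = 1 + l² + 6*l
p(M, m) = -3*m
G(D) = 2*D
U(a) = (-6 - 35*a - 6*a²)² (U(a) = (a + 2*(-3*(1 + a² + 6*a)))² = (a + 2*(-3 - 18*a - 3*a²))² = (a + (-6 - 36*a - 6*a²))² = (-6 - 35*a - 6*a²)²)
(U(0)*24)*(-33/(-4)) = ((6 + 6*0² + 35*0)²*24)*(-33/(-4)) = ((6 + 6*0 + 0)²*24)*(-33*(-¼)) = ((6 + 0 + 0)²*24)*(33/4) = (6²*24)*(33/4) = (36*24)*(33/4) = 864*(33/4) = 7128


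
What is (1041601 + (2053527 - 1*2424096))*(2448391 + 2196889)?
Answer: 3117131528960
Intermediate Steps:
(1041601 + (2053527 - 1*2424096))*(2448391 + 2196889) = (1041601 + (2053527 - 2424096))*4645280 = (1041601 - 370569)*4645280 = 671032*4645280 = 3117131528960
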